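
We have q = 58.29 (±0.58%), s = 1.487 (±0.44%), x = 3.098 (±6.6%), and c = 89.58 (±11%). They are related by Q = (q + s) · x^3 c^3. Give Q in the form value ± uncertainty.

(1.278 ± 0.492) × 10^9

Let u = q + s = 59.78. δu = √(δq² + δs²) = √(0.114 + 4.28e-05) = 0.338, so δu/u = 0.00566.
Q is then a monomial in u, x, c:
δQ/Q = √((δu/u)² + (3·δx/x)² + (3·δc/c)²) = √(3.2e-05 + 0.0392 + 0.109) = 0.385
Q = 1.278e+09, so δQ = 0.385 × 1.278e+09 = 4.92e+08.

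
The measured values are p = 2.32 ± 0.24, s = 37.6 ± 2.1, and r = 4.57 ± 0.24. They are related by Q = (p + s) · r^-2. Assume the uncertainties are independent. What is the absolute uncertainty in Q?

Let u = p + s = 39.9. δu = √(δp² + δs²) = √(0.0576 + 4.41) = 2.11, so δu/u = 0.0529.
Q is then a monomial in u, r:
δQ/Q = √((δu/u)² + (-2·δr/r)²) = √(0.00280 + 0.0110) = 0.118
Q = 1.91, so δQ = 0.118 × 1.91 = 0.225.

0.225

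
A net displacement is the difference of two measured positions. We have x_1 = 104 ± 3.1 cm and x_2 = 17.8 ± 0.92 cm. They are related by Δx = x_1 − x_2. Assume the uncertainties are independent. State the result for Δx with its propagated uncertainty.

86.2 ± 3.23 cm

Sums and differences: (δΔx)² = Σ (cᵢ δxᵢ)².
  (δx_1)² = 9.61;  (δx_2)² = 0.846
δΔx = √(10.5) = 3.23 cm
Δx = 86.2 cm.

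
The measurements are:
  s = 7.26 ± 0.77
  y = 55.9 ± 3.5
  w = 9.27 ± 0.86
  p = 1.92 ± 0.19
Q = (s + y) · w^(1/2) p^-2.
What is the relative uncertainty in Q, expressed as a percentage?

Let u = s + y = 63.2. δu = √(δs² + δy²) = √(0.593 + 12.2) = 3.58, so δu/u = 0.0567.
Q is then a monomial in u, w, p:
δQ/Q = √((δu/u)² + (½·δw/w)² + (-2·δp/p)²) = √(0.00322 + 0.00215 + 0.0392) = 0.211

21.1%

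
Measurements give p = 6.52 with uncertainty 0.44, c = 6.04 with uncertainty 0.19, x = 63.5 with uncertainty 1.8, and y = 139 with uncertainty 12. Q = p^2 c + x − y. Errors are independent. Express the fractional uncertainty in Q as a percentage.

Let w = p^2·c = 257. δw/w = √((2·δp/p)² + (1·δc/c)²) = √(0.0182 + 0.000990) = 0.139, so δw = 35.6.
Q = w + x − y: δQ = √(δw² + δx² + δy²) = √(1270 + 3.24 + 144) = 37.6
Q = 181, so δQ/Q = 37.6/181 = 0.207.

20.7%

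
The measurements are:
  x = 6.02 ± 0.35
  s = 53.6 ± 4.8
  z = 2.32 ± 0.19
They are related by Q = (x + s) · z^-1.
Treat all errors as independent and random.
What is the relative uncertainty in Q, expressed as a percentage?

11.5%

Let u = x + s = 59.6. δu = √(δx² + δs²) = √(0.122 + 23.0) = 4.81, so δu/u = 0.0807.
Q is then a monomial in u, z:
δQ/Q = √((δu/u)² + (-1·δz/z)²) = √(0.00652 + 0.00671) = 0.115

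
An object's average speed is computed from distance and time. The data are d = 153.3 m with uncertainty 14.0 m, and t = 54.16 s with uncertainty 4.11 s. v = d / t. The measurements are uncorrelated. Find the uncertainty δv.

0.336 m/s

Each factor contributes (exponent × relative error)² to (δv/v)²:
  (1·δd/d)² = (1×0.0913)² = 0.00834;  (-1·δt/t)² = (-1×0.0759)² = 0.00576
δv/v = √(0.0141) = 0.119
v = 2.831 m/s, so δv = 0.119 × 2.831 = 0.336 m/s.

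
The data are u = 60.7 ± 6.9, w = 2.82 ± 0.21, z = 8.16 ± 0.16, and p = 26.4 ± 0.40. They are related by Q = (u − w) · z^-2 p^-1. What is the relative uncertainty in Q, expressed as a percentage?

12.6%

Let h = u − w = 57.9. δh = √(δu² + δw²) = √(47.6 + 0.0441) = 6.90, so δh/h = 0.119.
Q is then a monomial in h, z, p:
δQ/Q = √((δh/h)² + (-2·δz/z)² + (-1·δp/p)²) = √(0.0142 + 0.00154 + 0.000230) = 0.126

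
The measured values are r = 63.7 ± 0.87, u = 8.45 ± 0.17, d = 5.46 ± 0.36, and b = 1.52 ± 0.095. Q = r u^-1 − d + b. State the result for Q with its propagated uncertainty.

Let p = r·u^-1 = 7.54. δp/p = √((1·δr/r)² + (-1·δu/u)²) = √(0.000187 + 0.000405) = 0.0243, so δp = 0.183.
Q = p − d + b: δQ = √(δp² + δd² + δb²) = √(0.0336 + 0.130 + 0.00903) = 0.415
Q = 3.60.

3.60 ± 0.415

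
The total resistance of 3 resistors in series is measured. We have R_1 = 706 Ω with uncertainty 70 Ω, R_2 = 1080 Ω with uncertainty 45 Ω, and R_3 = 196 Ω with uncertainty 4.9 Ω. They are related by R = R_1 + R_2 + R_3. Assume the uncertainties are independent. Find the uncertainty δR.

R is a linear combination, so absolute uncertainties add in quadrature:
  (δR_1)² = 4900;  (δR_2)² = 2020;  (δR_3)² = 24.0
δR = √(6950) = 83.4 Ω

83.4 Ω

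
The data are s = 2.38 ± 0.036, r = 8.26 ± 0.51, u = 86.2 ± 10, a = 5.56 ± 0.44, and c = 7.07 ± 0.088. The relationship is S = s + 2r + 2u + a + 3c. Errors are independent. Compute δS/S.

0.0919

For a sum/difference, combine absolute errors in quadrature:
  (δs)² = 0.00130;  (2·δr)² = 1.04;  (2·δu)² = 400;  (δa)² = 0.194;  (3·δc)² = 0.0697
δS = √(401) = 20.0
S = 218, so δS/S = 20.0/218 = 0.0919.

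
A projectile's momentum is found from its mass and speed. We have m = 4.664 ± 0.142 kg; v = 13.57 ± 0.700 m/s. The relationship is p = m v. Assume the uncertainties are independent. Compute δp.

For a monomial p ∝ m, v, fractional errors add in quadrature:
  (1·δm/m)² = (1×0.0304)² = 0.000927;  (1·δv/v)² = (1×0.0516)² = 0.00266
δp/p = √(0.00359) = 0.0599
p = 63.29 kg·m/s, so δp = 0.0599 × 63.29 = 3.79 kg·m/s.

3.79 kg·m/s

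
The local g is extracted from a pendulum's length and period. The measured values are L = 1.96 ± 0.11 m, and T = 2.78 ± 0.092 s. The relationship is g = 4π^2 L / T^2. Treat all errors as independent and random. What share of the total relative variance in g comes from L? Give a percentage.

41.8%

(δg/g)² = (1·δL/L)² + (-2·δT/T)²
  L term: (1×0.0561)² = 0.00315
  T term: (-2×0.0331)² = 0.00438
Total = 0.00753. Share from L = 0.00315/0.00753 = 0.418.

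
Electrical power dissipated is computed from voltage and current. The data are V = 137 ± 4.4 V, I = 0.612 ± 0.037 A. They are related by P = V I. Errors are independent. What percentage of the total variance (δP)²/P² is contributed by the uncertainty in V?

22.0%

(δP/P)² = (1·δV/V)² + (1·δI/I)²
  V term: (1×0.0321)² = 0.00103
  I term: (1×0.0605)² = 0.00366
Total = 0.00469. Share from V = 0.00103/0.00469 = 0.220.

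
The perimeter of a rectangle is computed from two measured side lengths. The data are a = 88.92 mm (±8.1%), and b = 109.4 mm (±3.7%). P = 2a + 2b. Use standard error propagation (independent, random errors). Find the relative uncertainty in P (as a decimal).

0.0417

For a sum/difference, combine absolute errors in quadrature:
  (2·δa)² = 208;  (2·δb)² = 65.5
δP = √(273) = 16.5 mm
P = 396.6 mm, so δP/P = 16.5/396.6 = 0.0417.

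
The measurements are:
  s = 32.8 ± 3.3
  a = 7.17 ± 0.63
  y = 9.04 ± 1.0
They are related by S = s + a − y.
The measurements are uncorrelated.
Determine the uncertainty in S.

3.51

Each term contributes (cᵢ δxᵢ)² to (δS)²:
  (δs)² = 10.9;  (δa)² = 0.397;  (δy)² = 1.00
δS = √(12.3) = 3.51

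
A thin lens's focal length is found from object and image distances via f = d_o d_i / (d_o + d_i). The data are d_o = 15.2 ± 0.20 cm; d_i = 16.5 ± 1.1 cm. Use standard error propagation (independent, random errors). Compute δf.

∂f/∂d_o = (d_i/(d_o+d_i))² = 0.271;  ∂f/∂d_i = (d_o/(d_o+d_i))² = 0.230
δf = √((∂f/∂d_o · δd_o)² + (∂f/∂d_i · δd_i)²) = √(0.00294 + 0.0640) = 0.259 cm

0.259 cm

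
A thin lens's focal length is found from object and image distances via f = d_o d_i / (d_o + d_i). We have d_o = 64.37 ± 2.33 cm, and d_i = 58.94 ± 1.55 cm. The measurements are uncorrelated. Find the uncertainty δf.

∂f/∂d_o = (d_i/(d_o+d_i))² = 0.228;  ∂f/∂d_i = (d_o/(d_o+d_i))² = 0.273
δf = √((∂f/∂d_o · δd_o)² + (∂f/∂d_i · δd_i)²) = √(0.283 + 0.178) = 0.680 cm

0.680 cm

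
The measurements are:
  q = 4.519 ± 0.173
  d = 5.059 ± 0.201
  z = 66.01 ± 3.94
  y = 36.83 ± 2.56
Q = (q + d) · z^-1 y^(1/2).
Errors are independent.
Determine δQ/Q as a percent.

Let u = q + d = 9.578. δu = √(δq² + δd²) = √(0.0299 + 0.0404) = 0.265, so δu/u = 0.0277.
Q is then a monomial in u, z, y:
δQ/Q = √((δu/u)² + (-1·δz/z)² + (½·δy/y)²) = √(0.000767 + 0.00356 + 0.00121) = 0.0744

7.44%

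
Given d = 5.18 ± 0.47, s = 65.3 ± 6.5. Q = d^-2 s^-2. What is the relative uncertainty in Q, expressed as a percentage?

26.9%

For a monomial Q ∝ d^-2, s^-2, fractional errors add in quadrature:
  (-2·δd/d)² = (-2×0.0907)² = 0.0329;  (-2·δs/s)² = (-2×0.0995)² = 0.0396
δQ/Q = √(0.0726) = 0.269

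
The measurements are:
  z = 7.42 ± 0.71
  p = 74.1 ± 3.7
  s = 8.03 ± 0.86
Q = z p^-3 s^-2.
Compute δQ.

For a monomial Q ∝ z, p^-3, s^-2, fractional errors add in quadrature:
  (1·δz/z)² = (1×0.0957)² = 0.00916;  (-3·δp/p)² = (-3×0.0499)² = 0.0224;  (-2·δs/s)² = (-2×0.107)² = 0.0459
δQ/Q = √(0.0775) = 0.278
Q = 2.83e-07, so δQ = 0.278 × 2.83e-07 = 7.87e-08.

7.87e-08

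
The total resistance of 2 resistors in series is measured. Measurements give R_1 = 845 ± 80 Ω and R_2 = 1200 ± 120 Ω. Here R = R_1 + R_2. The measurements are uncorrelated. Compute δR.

For a sum/difference, combine absolute errors in quadrature:
  (δR_1)² = 6400;  (δR_2)² = 14400
δR = √(20800) = 144 Ω

144 Ω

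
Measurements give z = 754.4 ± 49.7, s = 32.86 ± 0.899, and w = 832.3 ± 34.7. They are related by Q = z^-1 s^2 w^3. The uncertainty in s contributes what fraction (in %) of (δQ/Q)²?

13.0%

(δQ/Q)² = (-1·δz/z)² + (2·δs/s)² + (3·δw/w)²
  z term: (-1×0.0659)² = 0.00434
  s term: (2×0.0274)² = 0.00299
  w term: (3×0.0417)² = 0.0156
Total = 0.0230. Share from s = 0.00299/0.0230 = 0.130.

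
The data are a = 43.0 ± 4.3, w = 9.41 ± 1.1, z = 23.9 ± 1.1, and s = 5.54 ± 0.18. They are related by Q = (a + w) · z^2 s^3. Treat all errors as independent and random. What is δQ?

8.07e+05

Let u = a + w = 52.4. δu = √(δa² + δw²) = √(18.5 + 1.21) = 4.44, so δu/u = 0.0847.
Q is then a monomial in u, z, s:
δQ/Q = √((δu/u)² + (2·δz/z)² + (3·δs/s)²) = √(0.00717 + 0.00847 + 0.00950) = 0.159
Q = 5.09e+06, so δQ = 0.159 × 5.09e+06 = 8.07e+05.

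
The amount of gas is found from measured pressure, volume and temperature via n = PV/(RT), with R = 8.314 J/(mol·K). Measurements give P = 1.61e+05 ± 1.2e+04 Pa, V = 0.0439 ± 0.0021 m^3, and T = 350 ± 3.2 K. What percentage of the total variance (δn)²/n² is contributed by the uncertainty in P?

(δn/n)² = (1·δP/P)² + (1·δV/V)² + (-1·δT/T)²
  P term: (1×0.0745)² = 0.00556
  V term: (1×0.0478)² = 0.00229
  T term: (-1×0.00914)² = 8.36e-05
Total = 0.00793. Share from P = 0.00556/0.00793 = 0.701.

70.1%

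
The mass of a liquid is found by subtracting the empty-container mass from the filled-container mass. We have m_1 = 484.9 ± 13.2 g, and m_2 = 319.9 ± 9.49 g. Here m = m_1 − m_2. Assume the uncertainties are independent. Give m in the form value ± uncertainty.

165.0 ± 16.3 g

Absolute uncertainties add in quadrature for a linear combination:
  (δm_1)² = 174;  (δm_2)² = 90.1
δm = √(264) = 16.3 g
m = 165.0 g.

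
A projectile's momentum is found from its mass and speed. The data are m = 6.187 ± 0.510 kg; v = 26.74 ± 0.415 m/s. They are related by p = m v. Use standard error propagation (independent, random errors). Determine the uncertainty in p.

13.9 kg·m/s

Relative error in a monomial: (δp/p)² = Σ (nᵢ · δxᵢ/xᵢ)².
  (1·δm/m)² = (1×0.0824)² = 0.00679;  (1·δv/v)² = (1×0.0155)² = 0.000241
δp/p = √(0.00704) = 0.0839
p = 165.4 kg·m/s, so δp = 0.0839 × 165.4 = 13.9 kg·m/s.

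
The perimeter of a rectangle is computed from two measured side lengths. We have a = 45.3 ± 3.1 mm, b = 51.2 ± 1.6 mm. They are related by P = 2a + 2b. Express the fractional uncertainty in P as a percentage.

3.62%

For a sum/difference, combine absolute errors in quadrature:
  (2·δa)² = 38.4;  (2·δb)² = 10.2
δP = √(48.7) = 6.98 mm
P = 193 mm, so δP/P = 6.98/193 = 0.0362.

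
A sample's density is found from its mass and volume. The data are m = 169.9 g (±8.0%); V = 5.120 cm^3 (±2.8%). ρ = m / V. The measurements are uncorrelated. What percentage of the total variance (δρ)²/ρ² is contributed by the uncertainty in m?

(δρ/ρ)² = (1·δm/m)² + (-1·δV/V)²
  m term: (1×0.0800)² = 0.00640
  V term: (-1×0.0280)² = 0.000784
Total = 0.00718. Share from m = 0.00640/0.00718 = 0.891.

89.1%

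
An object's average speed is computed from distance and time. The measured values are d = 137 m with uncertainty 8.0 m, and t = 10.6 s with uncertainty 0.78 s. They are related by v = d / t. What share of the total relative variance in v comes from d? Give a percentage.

(δv/v)² = (1·δd/d)² + (-1·δt/t)²
  d term: (1×0.0584)² = 0.00341
  t term: (-1×0.0736)² = 0.00541
Total = 0.00882. Share from d = 0.00341/0.00882 = 0.386.

38.6%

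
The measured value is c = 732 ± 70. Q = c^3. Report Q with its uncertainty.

Q ∝ c^3, so δQ/Q = |3| · δc/c = 3 × 0.0956 = 0.287.
Q = 3.92e+08, so δQ = 0.287 × 3.92e+08 = 1.13e+08.

(3.92 ± 1.13) × 10^8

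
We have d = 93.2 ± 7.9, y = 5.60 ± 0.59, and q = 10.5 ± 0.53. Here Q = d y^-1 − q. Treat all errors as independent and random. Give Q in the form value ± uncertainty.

6.14 ± 2.31

Let p = d·y^-1 = 16.6. δp/p = √((1·δd/d)² + (-1·δy/y)²) = √(0.00718 + 0.0111) = 0.135, so δp = 2.25.
Q = p − q: δQ = √(δp² + δq²) = √(5.06 + 0.281) = 2.31
Q = 6.14.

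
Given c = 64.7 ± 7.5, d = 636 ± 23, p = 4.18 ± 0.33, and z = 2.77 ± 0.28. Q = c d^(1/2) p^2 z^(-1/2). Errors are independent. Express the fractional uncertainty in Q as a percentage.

20.3%

Q is a product of powers, so relative uncertainties combine in quadrature:
  (1·δc/c)² = (1×0.116)² = 0.0134;  (½·δd/d)² = (0.5×0.0362)² = 0.000327;  (2·δp/p)² = (2×0.0789)² = 0.0249;  (−½·δz/z)² = (-0.5×0.101)² = 0.00255
δQ/Q = √(0.0412) = 0.203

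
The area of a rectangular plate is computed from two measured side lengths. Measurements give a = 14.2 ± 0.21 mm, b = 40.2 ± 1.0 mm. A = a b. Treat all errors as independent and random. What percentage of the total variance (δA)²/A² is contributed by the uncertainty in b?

(δA/A)² = (1·δa/a)² + (1·δb/b)²
  a term: (1×0.0148)² = 0.000219
  b term: (1×0.0249)² = 0.000619
Total = 0.000838. Share from b = 0.000619/0.000838 = 0.739.

73.9%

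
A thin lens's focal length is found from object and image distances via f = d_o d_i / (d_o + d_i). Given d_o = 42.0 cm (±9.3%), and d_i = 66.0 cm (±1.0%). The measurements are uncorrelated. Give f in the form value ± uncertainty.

∂f/∂d_o = (d_i/(d_o+d_i))² = 0.373;  ∂f/∂d_i = (d_o/(d_o+d_i))² = 0.151
δf = √((∂f/∂d_o · δd_o)² + (∂f/∂d_i · δd_i)²) = √(2.13 + 0.00996) = 1.46 cm
f = 25.7 cm.

25.7 ± 1.46 cm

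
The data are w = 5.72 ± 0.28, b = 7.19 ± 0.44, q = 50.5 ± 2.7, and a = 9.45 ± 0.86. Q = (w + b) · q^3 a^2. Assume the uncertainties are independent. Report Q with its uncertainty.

(1.48 ± 0.365) × 10^8

Let u = w + b = 12.9. δu = √(δw² + δb²) = √(0.0784 + 0.194) = 0.522, so δu/u = 0.0404.
Q is then a monomial in u, q, a:
δQ/Q = √((δu/u)² + (3·δq/q)² + (2·δa/a)²) = √(0.00163 + 0.0257 + 0.0331) = 0.246
Q = 1.48e+08, so δQ = 0.246 × 1.48e+08 = 3.65e+07.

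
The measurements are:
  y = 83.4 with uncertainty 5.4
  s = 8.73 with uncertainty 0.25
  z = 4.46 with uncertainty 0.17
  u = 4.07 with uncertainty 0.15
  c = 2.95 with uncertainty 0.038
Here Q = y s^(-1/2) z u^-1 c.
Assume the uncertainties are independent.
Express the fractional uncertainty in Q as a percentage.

Each factor contributes (exponent × relative error)² to (δQ/Q)²:
  (1·δy/y)² = (1×0.0647)² = 0.00419;  (−½·δs/s)² = (-0.5×0.0286)² = 0.000205;  (1·δz/z)² = (1×0.0381)² = 0.00145;  (-1·δu/u)² = (-1×0.0369)² = 0.00136;  (1·δc/c)² = (1×0.0129)² = 0.000166
δQ/Q = √(0.00737) = 0.0859

8.59%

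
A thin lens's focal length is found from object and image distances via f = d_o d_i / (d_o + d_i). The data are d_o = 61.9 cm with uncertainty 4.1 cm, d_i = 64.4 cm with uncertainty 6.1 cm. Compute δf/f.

∂f/∂d_o = (d_i/(d_o+d_i))² = 0.260;  ∂f/∂d_i = (d_o/(d_o+d_i))² = 0.240
δf = √((∂f/∂d_o · δd_o)² + (∂f/∂d_i · δd_i)²) = √(1.14 + 2.15) = 1.81 cm
f = 31.6 cm, so δf/f = 1.81/31.6 = 0.0574.

0.0574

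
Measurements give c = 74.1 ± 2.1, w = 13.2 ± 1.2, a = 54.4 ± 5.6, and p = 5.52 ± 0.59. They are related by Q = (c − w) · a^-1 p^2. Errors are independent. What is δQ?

Let u = c − w = 60.9. δu = √(δc² + δw²) = √(4.41 + 1.44) = 2.42, so δu/u = 0.0397.
Q is then a monomial in u, a, p:
δQ/Q = √((δu/u)² + (-1·δa/a)² + (2·δp/p)²) = √(0.00158 + 0.0106 + 0.0457) = 0.241
Q = 34.1, so δQ = 0.241 × 34.1 = 8.21.

8.21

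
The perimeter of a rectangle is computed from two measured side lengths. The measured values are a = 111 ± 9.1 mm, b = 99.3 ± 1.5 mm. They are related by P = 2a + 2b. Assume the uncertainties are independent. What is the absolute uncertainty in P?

18.4 mm

P is a linear combination, so absolute uncertainties add in quadrature:
  (2·δa)² = 331;  (2·δb)² = 9.00
δP = √(340) = 18.4 mm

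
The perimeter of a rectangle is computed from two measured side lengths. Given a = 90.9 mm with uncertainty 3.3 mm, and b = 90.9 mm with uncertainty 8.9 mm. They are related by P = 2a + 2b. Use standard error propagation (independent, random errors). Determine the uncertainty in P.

19.0 mm

Absolute uncertainties add in quadrature for a linear combination:
  (2·δa)² = 43.6;  (2·δb)² = 317
δP = √(360) = 19.0 mm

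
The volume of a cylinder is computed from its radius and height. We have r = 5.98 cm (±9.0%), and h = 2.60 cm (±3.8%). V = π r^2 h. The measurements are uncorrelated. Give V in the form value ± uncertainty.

292 ± 53.7 cm^3

For a monomial V ∝ r^2, h, fractional errors add in quadrature:
  (2·δr/r)² = (2×0.0900)² = 0.0324;  (1·δh/h)² = (1×0.0380)² = 0.00144
δV/V = √(0.0338) = 0.184
V = 292 cm^3, so δV = 0.184 × 292 = 53.7 cm^3.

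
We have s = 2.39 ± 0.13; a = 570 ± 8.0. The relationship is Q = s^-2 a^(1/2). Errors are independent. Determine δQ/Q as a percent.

10.9%

Relative error in a monomial: (δQ/Q)² = Σ (nᵢ · δxᵢ/xᵢ)².
  (-2·δs/s)² = (-2×0.0544)² = 0.0118;  (½·δa/a)² = (0.5×0.0140)² = 4.92e-05
δQ/Q = √(0.0119) = 0.109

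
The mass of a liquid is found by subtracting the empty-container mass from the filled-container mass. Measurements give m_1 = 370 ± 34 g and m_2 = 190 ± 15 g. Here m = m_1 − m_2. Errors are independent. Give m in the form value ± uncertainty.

180 ± 37.2 g

m is a linear combination, so absolute uncertainties add in quadrature:
  (δm_1)² = 1160;  (δm_2)² = 225
δm = √(1380) = 37.2 g
m = 180 g.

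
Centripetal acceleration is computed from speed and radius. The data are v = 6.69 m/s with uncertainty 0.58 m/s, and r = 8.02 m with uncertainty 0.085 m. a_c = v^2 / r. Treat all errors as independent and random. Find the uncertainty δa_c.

Since a_c is a product/quotient, work with relative uncertainties:
  (2·δv/v)² = (2×0.0867)² = 0.0301;  (-1·δr/r)² = (-1×0.0106)² = 0.000112
δa_c/a_c = √(0.0302) = 0.174
a_c = 5.58 m/s^2, so δa_c = 0.174 × 5.58 = 0.969 m/s^2.

0.969 m/s^2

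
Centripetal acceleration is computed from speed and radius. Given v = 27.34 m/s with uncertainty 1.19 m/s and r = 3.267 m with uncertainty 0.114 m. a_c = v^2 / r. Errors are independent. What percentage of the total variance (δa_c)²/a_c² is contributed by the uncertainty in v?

86.2%

(δa_c/a_c)² = (2·δv/v)² + (-1·δr/r)²
  v term: (2×0.0435)² = 0.00758
  r term: (-1×0.0349)² = 0.00122
Total = 0.00880. Share from v = 0.00758/0.00880 = 0.862.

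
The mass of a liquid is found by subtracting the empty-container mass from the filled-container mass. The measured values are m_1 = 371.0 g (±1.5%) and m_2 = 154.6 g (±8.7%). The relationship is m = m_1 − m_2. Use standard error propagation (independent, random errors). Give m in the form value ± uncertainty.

216.4 ± 14.6 g

Sums and differences: (δm)² = Σ (cᵢ δxᵢ)².
  (δm_1)² = 31.0;  (δm_2)² = 181
δm = √(212) = 14.6 g
m = 216.4 g.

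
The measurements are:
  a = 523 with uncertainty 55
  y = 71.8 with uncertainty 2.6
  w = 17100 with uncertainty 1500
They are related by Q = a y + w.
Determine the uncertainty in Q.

4440

Let p = a·y = 37600. δp/p = √((1·δa/a)² + (1·δy/y)²) = √(0.0111 + 0.00131) = 0.111, so δp = 4180.
Q = p + w: δQ = √(δp² + δw²) = √(1.74e+07 + 2.25e+06) = 4440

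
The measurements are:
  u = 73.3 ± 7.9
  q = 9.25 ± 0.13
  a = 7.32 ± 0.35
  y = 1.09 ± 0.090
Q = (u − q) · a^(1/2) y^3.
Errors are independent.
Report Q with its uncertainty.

224 ± 62.3

Let w = u − q = 64.0. δw = √(δu² + δq²) = √(62.4 + 0.0169) = 7.90, so δw/w = 0.123.
Q is then a monomial in w, a, y:
δQ/Q = √((δw/w)² + (½·δa/a)² + (3·δy/y)²) = √(0.0152 + 0.000572 + 0.0614) = 0.278
Q = 224, so δQ = 0.278 × 224 = 62.3.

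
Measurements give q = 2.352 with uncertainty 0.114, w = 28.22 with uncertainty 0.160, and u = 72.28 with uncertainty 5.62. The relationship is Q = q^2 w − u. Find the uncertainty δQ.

Let p = q^2·w = 156.1. δp/p = √((2·δq/q)² + (1·δw/w)²) = √(0.00940 + 3.21e-05) = 0.0971, so δp = 15.2.
Q = p − u: δQ = √(δp² + δu²) = √(230 + 31.6) = 16.2

16.2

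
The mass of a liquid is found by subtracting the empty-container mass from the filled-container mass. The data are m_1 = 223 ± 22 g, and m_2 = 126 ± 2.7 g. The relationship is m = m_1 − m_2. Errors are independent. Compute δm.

22.2 g

For a sum/difference, combine absolute errors in quadrature:
  (δm_1)² = 484;  (δm_2)² = 7.29
δm = √(491) = 22.2 g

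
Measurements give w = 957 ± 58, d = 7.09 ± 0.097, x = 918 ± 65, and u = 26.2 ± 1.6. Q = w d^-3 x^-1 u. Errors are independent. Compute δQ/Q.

Each factor contributes (exponent × relative error)² to (δQ/Q)²:
  (1·δw/w)² = (1×0.0606)² = 0.00367;  (-3·δd/d)² = (-3×0.0137)² = 0.00168;  (-1·δx/x)² = (-1×0.0708)² = 0.00501;  (1·δu/u)² = (1×0.0611)² = 0.00373
δQ/Q = √(0.0141) = 0.119

0.119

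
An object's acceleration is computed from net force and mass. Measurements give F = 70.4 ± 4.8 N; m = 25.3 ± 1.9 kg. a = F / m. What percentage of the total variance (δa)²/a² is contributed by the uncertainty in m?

54.8%

(δa/a)² = (1·δF/F)² + (-1·δm/m)²
  F term: (1×0.0682)² = 0.00465
  m term: (-1×0.0751)² = 0.00564
Total = 0.0103. Share from m = 0.00564/0.0103 = 0.548.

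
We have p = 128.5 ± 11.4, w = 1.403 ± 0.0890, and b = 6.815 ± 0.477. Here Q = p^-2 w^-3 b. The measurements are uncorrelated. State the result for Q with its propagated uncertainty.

Q is a product of powers, so relative uncertainties combine in quadrature:
  (-2·δp/p)² = (-2×0.0887)² = 0.0315;  (-3·δw/w)² = (-3×0.0634)² = 0.0362;  (1·δb/b)² = (1×0.0700)² = 0.00490
δQ/Q = √(0.0726) = 0.269
Q = 0.0001494, so δQ = 0.269 × 0.0001494 = 4.03e-05.

(1.494 ± 0.403) × 10^-4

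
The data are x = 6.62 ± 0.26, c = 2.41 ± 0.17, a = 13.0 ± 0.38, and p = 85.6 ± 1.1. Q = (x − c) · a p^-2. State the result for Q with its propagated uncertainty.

Let u = x − c = 4.21. δu = √(δx² + δc²) = √(0.0676 + 0.0289) = 0.311, so δu/u = 0.0738.
Q is then a monomial in u, a, p:
δQ/Q = √((δu/u)² + (1·δa/a)² + (-2·δp/p)²) = √(0.00544 + 0.000854 + 0.000661) = 0.0834
Q = 0.00747, so δQ = 0.0834 × 0.00747 = 0.000623.

0.00747 ± 0.000623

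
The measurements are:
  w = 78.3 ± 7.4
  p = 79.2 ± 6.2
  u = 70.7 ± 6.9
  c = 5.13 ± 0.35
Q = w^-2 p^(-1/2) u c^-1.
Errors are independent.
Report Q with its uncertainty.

Each factor contributes (exponent × relative error)² to (δQ/Q)²:
  (-2·δw/w)² = (-2×0.0945)² = 0.0357;  (−½·δp/p)² = (-0.5×0.0783)² = 0.00153;  (1·δu/u)² = (1×0.0976)² = 0.00952;  (-1·δc/c)² = (-1×0.0682)² = 0.00465
δQ/Q = √(0.0514) = 0.227
Q = 0.000253, so δQ = 0.227 × 0.000253 = 5.73e-05.

(2.53 ± 0.573) × 10^-4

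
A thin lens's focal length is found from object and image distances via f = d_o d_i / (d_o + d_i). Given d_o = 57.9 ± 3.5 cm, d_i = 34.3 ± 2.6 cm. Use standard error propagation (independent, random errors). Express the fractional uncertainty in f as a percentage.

∂f/∂d_o = (d_i/(d_o+d_i))² = 0.138;  ∂f/∂d_i = (d_o/(d_o+d_i))² = 0.394
δf = √((∂f/∂d_o · δd_o)² + (∂f/∂d_i · δd_i)²) = √(0.235 + 1.05) = 1.13 cm
f = 21.5 cm, so δf/f = 1.13/21.5 = 0.0526.

5.26%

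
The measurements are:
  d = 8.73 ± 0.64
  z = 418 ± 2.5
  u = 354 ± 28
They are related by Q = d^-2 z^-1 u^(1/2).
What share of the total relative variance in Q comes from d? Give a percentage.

93.1%

(δQ/Q)² = (-2·δd/d)² + (-1·δz/z)² + (½·δu/u)²
  d term: (-2×0.0733)² = 0.0215
  z term: (-1×0.00598)² = 3.58e-05
  u term: (0.5×0.0791)² = 0.00156
Total = 0.0231. Share from d = 0.0215/0.0231 = 0.931.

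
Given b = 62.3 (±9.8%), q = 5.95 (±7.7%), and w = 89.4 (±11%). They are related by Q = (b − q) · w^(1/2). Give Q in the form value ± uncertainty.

Let u = b − q = 56.3. δu = √(δb² + δq²) = √(37.3 + 0.210) = 6.12, so δu/u = 0.109.
Q is then a monomial in u, w:
δQ/Q = √((δu/u)² + (½·δw/w)²) = √(0.0118 + 0.00303) = 0.122
Q = 533, so δQ = 0.122 × 533 = 64.9.

533 ± 64.9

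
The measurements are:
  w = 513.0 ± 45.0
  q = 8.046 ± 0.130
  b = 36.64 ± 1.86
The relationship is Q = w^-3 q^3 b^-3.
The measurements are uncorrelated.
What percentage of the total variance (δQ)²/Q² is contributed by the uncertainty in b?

24.5%

(δQ/Q)² = (-3·δw/w)² + (3·δq/q)² + (-3·δb/b)²
  w term: (-3×0.0877)² = 0.0693
  q term: (3×0.0162)² = 0.00235
  b term: (-3×0.0508)² = 0.0232
Total = 0.0948. Share from b = 0.0232/0.0948 = 0.245.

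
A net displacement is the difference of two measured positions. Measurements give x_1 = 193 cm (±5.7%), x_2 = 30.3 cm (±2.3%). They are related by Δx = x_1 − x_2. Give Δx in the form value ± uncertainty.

Each term contributes (cᵢ δxᵢ)² to (δΔx)²:
  (δx_1)² = 121;  (δx_2)² = 0.486
δΔx = √(122) = 11.0 cm
Δx = 163 cm.

163 ± 11.0 cm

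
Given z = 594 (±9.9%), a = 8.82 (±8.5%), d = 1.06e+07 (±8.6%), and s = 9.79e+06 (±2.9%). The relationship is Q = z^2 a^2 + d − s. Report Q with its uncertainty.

Let p = z^2·a^2 = 2.74e+07. δp/p = √((2·δz/z)² + (2·δa/a)²) = √(0.0392 + 0.0289) = 0.261, so δp = 7.16e+06.
Q = p + d − s: δQ = √(δp² + δd² + δs²) = √(5.13e+13 + 8.31e+11 + 8.06e+10) = 7.23e+06
Q = 2.83e+07.

(2.83 ± 0.723) × 10^7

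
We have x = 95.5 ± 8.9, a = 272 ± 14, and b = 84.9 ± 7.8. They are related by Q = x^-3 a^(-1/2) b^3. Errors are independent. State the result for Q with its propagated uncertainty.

Each factor contributes (exponent × relative error)² to (δQ/Q)²:
  (-3·δx/x)² = (-3×0.0932)² = 0.0782;  (−½·δa/a)² = (-0.5×0.0515)² = 0.000662;  (3·δb/b)² = (3×0.0919)² = 0.0760
δQ/Q = √(0.155) = 0.393
Q = 0.0426, so δQ = 0.393 × 0.0426 = 0.0168.

0.0426 ± 0.0168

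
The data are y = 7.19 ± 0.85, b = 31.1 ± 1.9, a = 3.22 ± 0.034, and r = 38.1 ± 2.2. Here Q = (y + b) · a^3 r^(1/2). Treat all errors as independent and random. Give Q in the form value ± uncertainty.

Let u = y + b = 38.3. δu = √(δy² + δb²) = √(0.722 + 3.61) = 2.08, so δu/u = 0.0544.
Q is then a monomial in u, a, r:
δQ/Q = √((δu/u)² + (3·δa/a)² + (½·δr/r)²) = √(0.00296 + 0.00100 + 0.000834) = 0.0692
Q = 7890, so δQ = 0.0692 × 7890 = 546.

7890 ± 546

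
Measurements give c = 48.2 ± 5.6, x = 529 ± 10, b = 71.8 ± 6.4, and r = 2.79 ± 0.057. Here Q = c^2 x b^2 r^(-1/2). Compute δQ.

Relative error in a monomial: (δQ/Q)² = Σ (nᵢ · δxᵢ/xᵢ)².
  (2·δc/c)² = (2×0.116)² = 0.0540;  (1·δx/x)² = (1×0.0189)² = 0.000357;  (2·δb/b)² = (2×0.0891)² = 0.0318;  (−½·δr/r)² = (-0.5×0.0204)² = 0.000104
δQ/Q = √(0.0862) = 0.294
Q = 3.79e+09, so δQ = 0.294 × 3.79e+09 = 1.11e+09.

1.11e+09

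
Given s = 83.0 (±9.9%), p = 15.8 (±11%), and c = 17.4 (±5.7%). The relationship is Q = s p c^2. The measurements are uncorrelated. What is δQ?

74200

Relative error in a monomial: (δQ/Q)² = Σ (nᵢ · δxᵢ/xᵢ)².
  (1·δs/s)² = (1×0.0990)² = 0.00980;  (1·δp/p)² = (1×0.110)² = 0.0121;  (2·δc/c)² = (2×0.0570)² = 0.0130
δQ/Q = √(0.0349) = 0.187
Q = 3.97e+05, so δQ = 0.187 × 3.97e+05 = 74200.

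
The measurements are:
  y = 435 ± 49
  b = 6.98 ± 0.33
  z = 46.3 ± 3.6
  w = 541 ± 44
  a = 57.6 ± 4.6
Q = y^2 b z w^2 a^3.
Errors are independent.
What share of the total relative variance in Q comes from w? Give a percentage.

18.5%

(δQ/Q)² = (2·δy/y)² + (1·δb/b)² + (1·δz/z)² + (2·δw/w)² + (3·δa/a)²
  y term: (2×0.113)² = 0.0508
  b term: (1×0.0473)² = 0.00224
  z term: (1×0.0778)² = 0.00605
  w term: (2×0.0813)² = 0.0265
  a term: (3×0.0799)² = 0.0574
Total = 0.143. Share from w = 0.0265/0.143 = 0.185.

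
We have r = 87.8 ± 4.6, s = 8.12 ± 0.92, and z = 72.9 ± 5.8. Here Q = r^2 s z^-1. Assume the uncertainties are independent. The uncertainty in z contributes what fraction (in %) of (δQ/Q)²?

21.0%

(δQ/Q)² = (2·δr/r)² + (1·δs/s)² + (-1·δz/z)²
  r term: (2×0.0524)² = 0.0110
  s term: (1×0.113)² = 0.0128
  z term: (-1×0.0796)² = 0.00633
Total = 0.0301. Share from z = 0.00633/0.0301 = 0.210.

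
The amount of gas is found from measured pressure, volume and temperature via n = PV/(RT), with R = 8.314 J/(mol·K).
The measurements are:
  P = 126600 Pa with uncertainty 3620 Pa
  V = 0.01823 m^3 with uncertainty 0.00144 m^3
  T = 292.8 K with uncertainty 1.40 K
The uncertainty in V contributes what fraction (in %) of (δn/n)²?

88.1%

(δn/n)² = (1·δP/P)² + (1·δV/V)² + (-1·δT/T)²
  P term: (1×0.0286)² = 0.000818
  V term: (1×0.0790)² = 0.00624
  T term: (-1×0.00478)² = 2.29e-05
Total = 0.00708. Share from V = 0.00624/0.00708 = 0.881.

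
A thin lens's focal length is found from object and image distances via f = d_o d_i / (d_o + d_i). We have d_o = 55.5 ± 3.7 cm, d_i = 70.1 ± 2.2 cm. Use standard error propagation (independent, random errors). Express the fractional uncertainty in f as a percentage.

3.97%

∂f/∂d_o = (d_i/(d_o+d_i))² = 0.311;  ∂f/∂d_i = (d_o/(d_o+d_i))² = 0.195
δf = √((∂f/∂d_o · δd_o)² + (∂f/∂d_i · δd_i)²) = √(1.33 + 0.185) = 1.23 cm
f = 31.0 cm, so δf/f = 1.23/31.0 = 0.0397.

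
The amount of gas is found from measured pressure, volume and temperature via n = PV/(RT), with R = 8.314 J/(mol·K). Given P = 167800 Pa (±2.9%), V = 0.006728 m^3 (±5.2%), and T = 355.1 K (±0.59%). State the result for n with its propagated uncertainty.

Relative error in a monomial: (δn/n)² = Σ (nᵢ · δxᵢ/xᵢ)².
  (1·δP/P)² = (1×0.0290)² = 0.000841;  (1·δV/V)² = (1×0.0520)² = 0.00270;  (-1·δT/T)² = (-1×0.00590)² = 3.48e-05
δn/n = √(0.00358) = 0.0598
n = 0.3824 mol, so δn = 0.0598 × 0.3824 = 0.0229 mol.

0.3824 ± 0.0229 mol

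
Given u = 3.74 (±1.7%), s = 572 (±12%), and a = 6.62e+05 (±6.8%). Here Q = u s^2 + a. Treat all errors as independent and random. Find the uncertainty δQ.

Let p = u·s^2 = 1.22e+06. δp/p = √((1·δu/u)² + (2·δs/s)²) = √(0.000289 + 0.0576) = 0.241, so δp = 2.94e+05.
Q = p + a: δQ = √(δp² + δa²) = √(8.67e+10 + 2.03e+09) = 2.98e+05

2.98e+05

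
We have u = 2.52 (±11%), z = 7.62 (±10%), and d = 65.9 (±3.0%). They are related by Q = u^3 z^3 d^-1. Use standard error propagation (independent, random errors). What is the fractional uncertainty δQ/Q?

0.447

Products/powers → add relative errors in quadrature, weighted by exponent:
  (3·δu/u)² = (3×0.110)² = 0.109;  (3·δz/z)² = (3×0.100)² = 0.0900;  (-1·δd/d)² = (-1×0.0300)² = 0.000900
δQ/Q = √(0.200) = 0.447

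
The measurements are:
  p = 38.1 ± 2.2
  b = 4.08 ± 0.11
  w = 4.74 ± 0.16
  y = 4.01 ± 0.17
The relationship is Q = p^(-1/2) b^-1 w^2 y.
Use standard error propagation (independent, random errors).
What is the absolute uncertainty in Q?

Relative error in a monomial: (δQ/Q)² = Σ (nᵢ · δxᵢ/xᵢ)².
  (−½·δp/p)² = (-0.5×0.0577)² = 0.000834;  (-1·δb/b)² = (-1×0.0270)² = 0.000727;  (2·δw/w)² = (2×0.0338)² = 0.00456;  (1·δy/y)² = (1×0.0424)² = 0.00180
δQ/Q = √(0.00792) = 0.0890
Q = 3.58, so δQ = 0.0890 × 3.58 = 0.318.

0.318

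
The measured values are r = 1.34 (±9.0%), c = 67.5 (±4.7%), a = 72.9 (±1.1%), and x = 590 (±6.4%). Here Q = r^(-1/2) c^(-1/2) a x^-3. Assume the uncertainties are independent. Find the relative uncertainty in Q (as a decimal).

Relative error in a monomial: (δQ/Q)² = Σ (nᵢ · δxᵢ/xᵢ)².
  (−½·δr/r)² = (-0.5×0.0900)² = 0.00202;  (−½·δc/c)² = (-0.5×0.0470)² = 0.000552;  (1·δa/a)² = (1×0.0110)² = 0.000121;  (-3·δx/x)² = (-3×0.0640)² = 0.0369
δQ/Q = √(0.0396) = 0.199

0.199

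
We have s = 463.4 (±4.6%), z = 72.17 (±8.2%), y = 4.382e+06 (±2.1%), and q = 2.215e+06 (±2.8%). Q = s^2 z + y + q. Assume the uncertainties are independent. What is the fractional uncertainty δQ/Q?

Let p = s^2·z = 1.55e+07. δp/p = √((2·δs/s)² + (1·δz/z)²) = √(0.00846 + 0.00672) = 0.123, so δp = 1.91e+06.
Q = p + y + q: δQ = √(δp² + δy² + δq²) = √(3.65e+12 + 8.47e+09 + 3.85e+09) = 1.91e+06
Q = 2.209e+07, so δQ/Q = 1.91e+06/2.209e+07 = 0.0866.

0.0866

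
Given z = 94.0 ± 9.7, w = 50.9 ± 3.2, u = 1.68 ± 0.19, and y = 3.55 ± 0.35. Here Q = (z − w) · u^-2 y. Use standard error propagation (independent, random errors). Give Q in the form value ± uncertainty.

54.2 ± 18.5

Let h = z − w = 43.1. δh = √(δz² + δw²) = √(94.1 + 10.2) = 10.2, so δh/h = 0.237.
Q is then a monomial in h, u, y:
δQ/Q = √((δh/h)² + (-2·δu/u)² + (1·δy/y)²) = √(0.0562 + 0.0512 + 0.00972) = 0.342
Q = 54.2, so δQ = 0.342 × 54.2 = 18.5.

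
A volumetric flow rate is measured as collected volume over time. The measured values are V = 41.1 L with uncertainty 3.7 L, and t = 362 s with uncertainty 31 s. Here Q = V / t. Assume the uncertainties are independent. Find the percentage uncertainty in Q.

Each factor contributes (exponent × relative error)² to (δQ/Q)²:
  (1·δV/V)² = (1×0.0900)² = 0.00810;  (-1·δt/t)² = (-1×0.0856)² = 0.00733
δQ/Q = √(0.0154) = 0.124

12.4%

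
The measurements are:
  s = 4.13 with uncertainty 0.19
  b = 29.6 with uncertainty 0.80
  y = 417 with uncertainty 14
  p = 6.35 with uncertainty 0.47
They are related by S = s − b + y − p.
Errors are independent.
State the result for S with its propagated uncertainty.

385 ± 14.0

S is a linear combination, so absolute uncertainties add in quadrature:
  (δs)² = 0.0361;  (δb)² = 0.640;  (δy)² = 196;  (δp)² = 0.221
δS = √(197) = 14.0
S = 385.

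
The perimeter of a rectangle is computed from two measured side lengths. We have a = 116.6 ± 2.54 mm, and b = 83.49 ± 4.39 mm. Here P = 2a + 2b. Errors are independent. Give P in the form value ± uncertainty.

400.2 ± 10.1 mm

Sums and differences: (δP)² = Σ (cᵢ δxᵢ)².
  (2·δa)² = 25.8;  (2·δb)² = 77.1
δP = √(103) = 10.1 mm
P = 400.2 mm.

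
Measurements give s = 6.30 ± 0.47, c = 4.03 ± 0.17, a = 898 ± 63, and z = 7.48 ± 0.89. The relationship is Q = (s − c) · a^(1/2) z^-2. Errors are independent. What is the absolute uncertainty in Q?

0.396

Let u = s − c = 2.27. δu = √(δs² + δc²) = √(0.221 + 0.0289) = 0.500, so δu/u = 0.220.
Q is then a monomial in u, a, z:
δQ/Q = √((δu/u)² + (½·δa/a)² + (-2·δz/z)²) = √(0.0485 + 0.00123 + 0.0566) = 0.326
Q = 1.22, so δQ = 0.326 × 1.22 = 0.396.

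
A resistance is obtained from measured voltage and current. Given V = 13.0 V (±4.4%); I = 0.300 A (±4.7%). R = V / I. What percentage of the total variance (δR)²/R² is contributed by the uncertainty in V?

(δR/R)² = (1·δV/V)² + (-1·δI/I)²
  V term: (1×0.0440)² = 0.00194
  I term: (-1×0.0470)² = 0.00221
Total = 0.00415. Share from V = 0.00194/0.00415 = 0.467.

46.7%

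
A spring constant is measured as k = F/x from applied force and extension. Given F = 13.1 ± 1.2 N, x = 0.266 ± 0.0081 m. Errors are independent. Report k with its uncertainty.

49.2 ± 4.75 N/m

Since k is a product/quotient, work with relative uncertainties:
  (1·δF/F)² = (1×0.0916)² = 0.00839;  (-1·δx/x)² = (-1×0.0305)² = 0.000927
δk/k = √(0.00932) = 0.0965
k = 49.2 N/m, so δk = 0.0965 × 49.2 = 4.75 N/m.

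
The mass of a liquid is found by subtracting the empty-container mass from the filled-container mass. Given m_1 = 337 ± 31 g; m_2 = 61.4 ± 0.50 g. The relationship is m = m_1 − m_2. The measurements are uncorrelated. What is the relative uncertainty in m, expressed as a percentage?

Absolute uncertainties add in quadrature for a linear combination:
  (δm_1)² = 961;  (δm_2)² = 0.250
δm = √(961) = 31.0 g
m = 276 g, so δm/m = 31.0/276 = 0.112.

11.2%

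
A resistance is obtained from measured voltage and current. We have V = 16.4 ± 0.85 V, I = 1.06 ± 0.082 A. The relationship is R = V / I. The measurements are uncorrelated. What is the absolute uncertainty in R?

R is a product of powers, so relative uncertainties combine in quadrature:
  (1·δV/V)² = (1×0.0518)² = 0.00269;  (-1·δI/I)² = (-1×0.0774)² = 0.00598
δR/R = √(0.00867) = 0.0931
R = 15.5 Ω, so δR = 0.0931 × 15.5 = 1.44 Ω.

1.44 Ω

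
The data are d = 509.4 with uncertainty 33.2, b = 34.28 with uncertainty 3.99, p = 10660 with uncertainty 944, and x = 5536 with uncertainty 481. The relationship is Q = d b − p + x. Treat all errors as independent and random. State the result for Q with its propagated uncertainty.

Let w = d·b = 17460. δw/w = √((1·δd/d)² + (1·δb/b)²) = √(0.00425 + 0.0135) = 0.133, so δw = 2330.
Q = w − p + x: δQ = √(δw² + δp² + δx²) = √(5.43e+06 + 8.91e+05 + 2.31e+05) = 2560
Q = 12340.

12340 ± 2560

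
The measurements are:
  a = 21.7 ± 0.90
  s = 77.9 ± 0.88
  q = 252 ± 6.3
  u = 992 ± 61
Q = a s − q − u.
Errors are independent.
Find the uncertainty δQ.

95.1

Let p = a·s = 1690. δp/p = √((1·δa/a)² + (1·δs/s)²) = √(0.00172 + 0.000128) = 0.0430, so δp = 72.7.
Q = p − q − u: δQ = √(δp² + δq² + δu²) = √(5280 + 39.7 + 3720) = 95.1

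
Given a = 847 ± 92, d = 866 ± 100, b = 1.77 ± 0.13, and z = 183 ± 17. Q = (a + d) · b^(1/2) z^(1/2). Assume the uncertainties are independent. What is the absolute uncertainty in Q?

Let u = a + d = 1710. δu = √(δa² + δd²) = √(8460 + 10000) = 136, so δu/u = 0.0793.
Q is then a monomial in u, b, z:
δQ/Q = √((δu/u)² + (½·δb/b)² + (½·δz/z)²) = √(0.00629 + 0.00135 + 0.00216) = 0.0990
Q = 30800, so δQ = 0.0990 × 30800 = 3050.

3050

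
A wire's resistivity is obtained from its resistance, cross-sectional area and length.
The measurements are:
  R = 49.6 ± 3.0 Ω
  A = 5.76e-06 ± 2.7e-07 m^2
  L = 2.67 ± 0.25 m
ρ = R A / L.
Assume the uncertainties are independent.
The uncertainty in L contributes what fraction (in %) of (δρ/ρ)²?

(δρ/ρ)² = (1·δR/R)² + (1·δA/A)² + (-1·δL/L)²
  R term: (1×0.0605)² = 0.00366
  A term: (1×0.0469)² = 0.00220
  L term: (-1×0.0936)² = 0.00877
Total = 0.0146. Share from L = 0.00877/0.0146 = 0.600.

60.0%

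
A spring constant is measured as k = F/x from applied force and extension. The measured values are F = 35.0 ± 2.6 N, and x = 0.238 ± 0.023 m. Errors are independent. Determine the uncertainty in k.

17.9 N/m

Relative error in a monomial: (δk/k)² = Σ (nᵢ · δxᵢ/xᵢ)².
  (1·δF/F)² = (1×0.0743)² = 0.00552;  (-1·δx/x)² = (-1×0.0966)² = 0.00934
δk/k = √(0.0149) = 0.122
k = 147 N/m, so δk = 0.122 × 147 = 17.9 N/m.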